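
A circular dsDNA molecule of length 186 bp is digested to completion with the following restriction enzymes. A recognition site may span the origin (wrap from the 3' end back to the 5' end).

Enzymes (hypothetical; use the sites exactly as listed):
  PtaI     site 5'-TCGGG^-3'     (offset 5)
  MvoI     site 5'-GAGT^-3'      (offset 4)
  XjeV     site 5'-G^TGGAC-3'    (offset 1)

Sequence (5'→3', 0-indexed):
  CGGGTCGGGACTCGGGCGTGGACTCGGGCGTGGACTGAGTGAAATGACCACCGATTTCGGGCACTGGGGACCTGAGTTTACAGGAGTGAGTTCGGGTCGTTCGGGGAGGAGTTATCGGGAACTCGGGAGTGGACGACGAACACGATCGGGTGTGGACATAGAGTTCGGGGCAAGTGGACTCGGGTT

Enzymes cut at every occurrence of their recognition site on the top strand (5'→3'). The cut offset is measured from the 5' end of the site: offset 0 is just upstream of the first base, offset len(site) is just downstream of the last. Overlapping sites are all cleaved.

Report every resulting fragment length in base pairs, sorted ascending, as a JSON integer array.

Per-enzyme occurrences:
  PtaI TCGGG/5: at [4, 11, 23, 56, 91, 100, 114, 122, 145, 164, 179, 185] ⇒ [4, 9, 16, 28, 61, 96, 105, 119, 127, 150, 169, 184]
  MvoI GAGT/4: at [36, 73, 83, 87, 108, 126, 160] ⇒ [40, 77, 87, 91, 112, 130, 164]
  XjeV GTGGAC/1: at [17, 29, 128, 151, 173] ⇒ [18, 30, 129, 152, 174]

Pooled cuts: [4, 9, 16, 18, 28, 30, 40, 61, 77, 87, 91, 96, 105, 112, 119, 127, 129, 130, 150, 152, 164, 169, 174, 184]

Fragment lengths:
  4→9: 5 bp
  9→16: 7 bp
  16→18: 2 bp
  18→28: 10 bp
  28→30: 2 bp
  30→40: 10 bp
  40→61: 21 bp
  61→77: 16 bp
  77→87: 10 bp
  87→91: 4 bp
  91→96: 5 bp
  96→105: 9 bp
  105→112: 7 bp
  112→119: 7 bp
  119→127: 8 bp
  127→129: 2 bp
  129→130: 1 bp
  130→150: 20 bp
  150→152: 2 bp
  152→164: 12 bp
  164→169: 5 bp
  169→174: 5 bp
  174→184: 10 bp
  184→4 (wrap): 186-184+4 = 6 bp

[1,2,2,2,2,4,5,5,5,5,6,7,7,7,8,9,10,10,10,10,12,16,20,21]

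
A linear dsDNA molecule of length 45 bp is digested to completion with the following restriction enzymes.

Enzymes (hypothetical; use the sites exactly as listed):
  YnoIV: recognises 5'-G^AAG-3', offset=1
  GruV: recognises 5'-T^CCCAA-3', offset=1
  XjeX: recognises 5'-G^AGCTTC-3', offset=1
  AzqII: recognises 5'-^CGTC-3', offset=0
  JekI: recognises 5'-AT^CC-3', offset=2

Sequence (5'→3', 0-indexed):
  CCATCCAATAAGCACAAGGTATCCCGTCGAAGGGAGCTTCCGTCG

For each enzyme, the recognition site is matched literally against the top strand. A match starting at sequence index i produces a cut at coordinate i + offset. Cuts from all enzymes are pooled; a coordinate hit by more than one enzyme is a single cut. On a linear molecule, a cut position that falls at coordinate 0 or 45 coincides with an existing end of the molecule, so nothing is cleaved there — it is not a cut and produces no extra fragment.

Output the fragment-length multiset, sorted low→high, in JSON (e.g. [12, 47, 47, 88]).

Per-enzyme occurrences:
  YnoIV GAAG/1: at [28] ⇒ [29]
  GruV (TCCCAA, off=1): no sites
  XjeX GAGCTTC/1: at [33] ⇒ [34]
  AzqII CGTC/0: at [24, 40] ⇒ [24, 40]
  JekI ATCC/2: at [2, 20] ⇒ [4, 22]

Pooled cuts: [4, 22, 24, 29, 34, 40]

Fragment lengths:
  [0,4): 4 bp
  [4,22): 18 bp
  [22,24): 2 bp
  [24,29): 5 bp
  [29,34): 5 bp
  [34,40): 6 bp
  [40,45): 5 bp

[2,4,5,5,5,6,18]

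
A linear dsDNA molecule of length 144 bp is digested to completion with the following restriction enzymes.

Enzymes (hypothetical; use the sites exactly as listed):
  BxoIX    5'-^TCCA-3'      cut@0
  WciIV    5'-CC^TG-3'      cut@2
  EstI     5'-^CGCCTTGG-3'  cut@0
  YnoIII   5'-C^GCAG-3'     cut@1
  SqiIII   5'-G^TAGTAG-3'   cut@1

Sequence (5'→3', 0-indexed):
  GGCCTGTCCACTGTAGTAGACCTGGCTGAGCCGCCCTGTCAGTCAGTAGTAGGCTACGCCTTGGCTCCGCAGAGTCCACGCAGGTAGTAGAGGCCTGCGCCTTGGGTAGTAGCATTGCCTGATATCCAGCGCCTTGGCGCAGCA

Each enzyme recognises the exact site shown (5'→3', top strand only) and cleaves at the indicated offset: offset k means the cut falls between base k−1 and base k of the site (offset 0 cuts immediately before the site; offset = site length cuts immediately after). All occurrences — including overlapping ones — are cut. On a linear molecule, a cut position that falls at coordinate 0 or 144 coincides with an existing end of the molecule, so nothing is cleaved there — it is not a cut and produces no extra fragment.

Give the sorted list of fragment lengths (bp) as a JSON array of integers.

[2,2,4,5,5,5,5,6,6,7,9,9,9,10,10,11,12,13,14]

Scan for sites:
  BxoIX TCCA/0: at [6, 74, 124] ⇒ [6, 74, 124]
  WciIV CCTG/2: at [2, 20, 34, 93, 117] ⇒ [4, 22, 36, 95, 119]
  EstI CGCCTTGG/0: at [56, 97, 129] ⇒ [56, 97, 129]
  YnoIII CGCAG/1: at [67, 78, 137] ⇒ [68, 79, 138]
  SqiIII GTAGTAG/1: at [12, 45, 83, 105] ⇒ [13, 46, 84, 106]

Pooled cuts: [4, 6, 13, 22, 36, 46, 56, 68, 74, 79, 84, 95, 97, 106, 119, 124, 129, 138]

Fragments:
  [0,4): 4 bp
  [4,6): 2 bp
  [6,13): 7 bp
  [13,22): 9 bp
  [22,36): 14 bp
  [36,46): 10 bp
  [46,56): 10 bp
  [56,68): 12 bp
  [68,74): 6 bp
  [74,79): 5 bp
  [79,84): 5 bp
  [84,95): 11 bp
  [95,97): 2 bp
  [97,106): 9 bp
  [106,119): 13 bp
  [119,124): 5 bp
  [124,129): 5 bp
  [129,138): 9 bp
  [138,144): 6 bp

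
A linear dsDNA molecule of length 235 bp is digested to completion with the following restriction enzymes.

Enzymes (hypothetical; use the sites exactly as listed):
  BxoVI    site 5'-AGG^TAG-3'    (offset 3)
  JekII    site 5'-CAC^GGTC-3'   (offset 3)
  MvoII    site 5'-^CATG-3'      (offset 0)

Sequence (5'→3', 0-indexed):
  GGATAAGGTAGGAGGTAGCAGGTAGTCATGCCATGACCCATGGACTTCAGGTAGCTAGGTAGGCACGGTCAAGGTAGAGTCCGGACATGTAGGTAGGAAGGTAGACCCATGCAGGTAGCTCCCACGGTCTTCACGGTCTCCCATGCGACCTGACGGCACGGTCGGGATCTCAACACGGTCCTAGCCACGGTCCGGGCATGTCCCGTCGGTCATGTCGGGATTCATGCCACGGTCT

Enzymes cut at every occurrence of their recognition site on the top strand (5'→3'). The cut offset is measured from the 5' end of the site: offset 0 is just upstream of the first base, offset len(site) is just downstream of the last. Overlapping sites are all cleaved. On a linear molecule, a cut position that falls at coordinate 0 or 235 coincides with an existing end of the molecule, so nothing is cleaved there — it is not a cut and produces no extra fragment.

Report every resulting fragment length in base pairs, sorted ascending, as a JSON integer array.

Site scan:
  BxoVI AGGTAG/3: at [5, 12, 19, 48, 56, 71, 90, 98, 112] ⇒ [8, 15, 22, 51, 59, 74, 93, 101, 115]
  JekII CACGGTC/3: at [63, 122, 131, 156, 173, 185, 227] ⇒ [66, 125, 134, 159, 176, 188, 230]
  MvoII CATG/0: at [26, 31, 38, 85, 107, 141, 196, 210, 222] ⇒ [26, 31, 38, 85, 107, 141, 196, 210, 222]

Pooled cuts: [8, 15, 22, 26, 31, 38, 51, 59, 66, 74, 85, 93, 101, 107, 115, 125, 134, 141, 159, 176, 188, 196, 210, 222, 230]

Fragments:
  [0,8): 8 bp
  [8,15): 7 bp
  [15,22): 7 bp
  [22,26): 4 bp
  [26,31): 5 bp
  [31,38): 7 bp
  [38,51): 13 bp
  [51,59): 8 bp
  [59,66): 7 bp
  [66,74): 8 bp
  [74,85): 11 bp
  [85,93): 8 bp
  [93,101): 8 bp
  [101,107): 6 bp
  [107,115): 8 bp
  [115,125): 10 bp
  [125,134): 9 bp
  [134,141): 7 bp
  [141,159): 18 bp
  [159,176): 17 bp
  [176,188): 12 bp
  [188,196): 8 bp
  [196,210): 14 bp
  [210,222): 12 bp
  [222,230): 8 bp
  [230,235): 5 bp

[4,5,5,6,7,7,7,7,7,8,8,8,8,8,8,8,8,9,10,11,12,12,13,14,17,18]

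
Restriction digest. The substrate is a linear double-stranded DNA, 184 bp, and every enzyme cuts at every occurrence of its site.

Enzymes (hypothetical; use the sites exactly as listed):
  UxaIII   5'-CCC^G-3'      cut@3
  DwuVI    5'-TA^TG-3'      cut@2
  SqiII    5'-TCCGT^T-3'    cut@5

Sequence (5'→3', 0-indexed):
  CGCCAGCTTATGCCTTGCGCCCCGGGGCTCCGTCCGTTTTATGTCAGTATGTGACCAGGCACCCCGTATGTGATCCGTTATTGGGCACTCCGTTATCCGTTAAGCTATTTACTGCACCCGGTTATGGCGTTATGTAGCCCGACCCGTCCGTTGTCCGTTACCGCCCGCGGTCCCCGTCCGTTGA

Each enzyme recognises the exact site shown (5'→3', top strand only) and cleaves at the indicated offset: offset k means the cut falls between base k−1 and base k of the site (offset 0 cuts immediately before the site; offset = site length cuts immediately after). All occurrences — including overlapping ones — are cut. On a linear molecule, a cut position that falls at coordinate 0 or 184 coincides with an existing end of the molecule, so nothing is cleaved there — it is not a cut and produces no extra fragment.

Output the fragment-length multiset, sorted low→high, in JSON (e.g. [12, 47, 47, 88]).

[3,3,4,5,5,6,6,7,7,8,8,8,8,9,10,10,13,14,15,16,19]

Scan for sites:
  UxaIII (CCCG, off=3): starts [20, 62, 116, 137, 142, 163, 172] → cuts [23, 65, 119, 140, 145, 166, 175]
  DwuVI (TATG, off=2): starts [8, 39, 47, 66, 122, 130] → cuts [10, 41, 49, 68, 124, 132]
  SqiII (TCCGTT, off=5): starts [32, 73, 88, 95, 146, 153, 176] → cuts [37, 78, 93, 100, 151, 158, 181]

All cut coordinates (distinct, sorted): [10, 23, 37, 41, 49, 65, 68, 78, 93, 100, 119, 124, 132, 140, 145, 151, 158, 166, 175, 181]

Fragments:
  [0,10): 10 bp
  [10,23): 13 bp
  [23,37): 14 bp
  [37,41): 4 bp
  [41,49): 8 bp
  [49,65): 16 bp
  [65,68): 3 bp
  [68,78): 10 bp
  [78,93): 15 bp
  [93,100): 7 bp
  [100,119): 19 bp
  [119,124): 5 bp
  [124,132): 8 bp
  [132,140): 8 bp
  [140,145): 5 bp
  [145,151): 6 bp
  [151,158): 7 bp
  [158,166): 8 bp
  [166,175): 9 bp
  [175,181): 6 bp
  [181,184): 3 bp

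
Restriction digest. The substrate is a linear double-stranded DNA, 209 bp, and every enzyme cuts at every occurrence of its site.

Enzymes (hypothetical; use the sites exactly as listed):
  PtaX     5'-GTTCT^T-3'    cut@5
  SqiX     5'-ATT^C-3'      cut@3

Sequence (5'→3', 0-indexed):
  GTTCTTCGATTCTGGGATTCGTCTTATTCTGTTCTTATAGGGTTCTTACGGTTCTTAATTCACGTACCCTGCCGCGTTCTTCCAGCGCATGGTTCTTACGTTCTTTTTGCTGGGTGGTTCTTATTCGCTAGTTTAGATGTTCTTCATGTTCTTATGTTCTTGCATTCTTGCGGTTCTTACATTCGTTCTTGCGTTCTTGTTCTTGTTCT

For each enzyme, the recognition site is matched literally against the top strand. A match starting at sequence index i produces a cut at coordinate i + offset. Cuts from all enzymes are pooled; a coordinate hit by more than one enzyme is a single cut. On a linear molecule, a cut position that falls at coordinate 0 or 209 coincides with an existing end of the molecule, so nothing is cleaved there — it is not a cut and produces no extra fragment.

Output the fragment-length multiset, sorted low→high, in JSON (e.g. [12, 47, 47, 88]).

Scan for sites:
  PtaX (GTTCTT, off=5): starts [0, 30, 41, 50, 75, 91, 99, 116, 138, 147, 155, 172, 184, 192, 198] → cuts [5, 35, 46, 55, 80, 96, 104, 121, 143, 152, 160, 177, 189, 197, 203]
  SqiX (ATTC, off=3): starts [8, 16, 25, 57, 122, 163, 180] → cuts [11, 19, 28, 60, 125, 166, 183]

All cut coordinates (distinct, sorted): [5, 11, 19, 28, 35, 46, 55, 60, 80, 96, 104, 121, 125, 143, 152, 160, 166, 177, 183, 189, 197, 203]

Fragments:
  [0,5): 5 bp
  [5,11): 6 bp
  [11,19): 8 bp
  [19,28): 9 bp
  [28,35): 7 bp
  [35,46): 11 bp
  [46,55): 9 bp
  [55,60): 5 bp
  [60,80): 20 bp
  [80,96): 16 bp
  [96,104): 8 bp
  [104,121): 17 bp
  [121,125): 4 bp
  [125,143): 18 bp
  [143,152): 9 bp
  [152,160): 8 bp
  [160,166): 6 bp
  [166,177): 11 bp
  [177,183): 6 bp
  [183,189): 6 bp
  [189,197): 8 bp
  [197,203): 6 bp
  [203,209): 6 bp

[4,5,5,6,6,6,6,6,6,7,8,8,8,8,9,9,9,11,11,16,17,18,20]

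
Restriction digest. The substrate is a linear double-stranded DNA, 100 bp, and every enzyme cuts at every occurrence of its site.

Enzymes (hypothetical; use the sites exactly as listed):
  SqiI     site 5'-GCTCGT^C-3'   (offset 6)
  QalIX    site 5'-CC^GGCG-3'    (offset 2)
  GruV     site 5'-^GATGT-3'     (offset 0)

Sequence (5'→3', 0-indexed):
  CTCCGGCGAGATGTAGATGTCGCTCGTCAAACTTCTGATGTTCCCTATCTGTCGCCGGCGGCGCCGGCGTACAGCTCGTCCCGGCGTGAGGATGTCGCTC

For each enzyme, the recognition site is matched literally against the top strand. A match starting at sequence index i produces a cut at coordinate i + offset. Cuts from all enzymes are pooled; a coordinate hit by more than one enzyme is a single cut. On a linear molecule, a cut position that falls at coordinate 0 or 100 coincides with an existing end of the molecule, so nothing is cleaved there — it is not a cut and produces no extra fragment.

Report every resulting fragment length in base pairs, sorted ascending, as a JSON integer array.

[3,4,5,6,8,9,9,10,12,14,20]

Site scan:
  SqiI (GCTCGTC, off=6): starts [21, 73] → cuts [27, 79]
  QalIX (CCGGCG, off=2): starts [2, 54, 63, 80] → cuts [4, 56, 65, 82]
  GruV (GATGT, off=0): starts [9, 15, 36, 90] → cuts [9, 15, 36, 90]

Pooled cuts: [4, 9, 15, 27, 36, 56, 65, 79, 82, 90]

Fragment lengths:
  [0,4): 4 bp
  [4,9): 5 bp
  [9,15): 6 bp
  [15,27): 12 bp
  [27,36): 9 bp
  [36,56): 20 bp
  [56,65): 9 bp
  [65,79): 14 bp
  [79,82): 3 bp
  [82,90): 8 bp
  [90,100): 10 bp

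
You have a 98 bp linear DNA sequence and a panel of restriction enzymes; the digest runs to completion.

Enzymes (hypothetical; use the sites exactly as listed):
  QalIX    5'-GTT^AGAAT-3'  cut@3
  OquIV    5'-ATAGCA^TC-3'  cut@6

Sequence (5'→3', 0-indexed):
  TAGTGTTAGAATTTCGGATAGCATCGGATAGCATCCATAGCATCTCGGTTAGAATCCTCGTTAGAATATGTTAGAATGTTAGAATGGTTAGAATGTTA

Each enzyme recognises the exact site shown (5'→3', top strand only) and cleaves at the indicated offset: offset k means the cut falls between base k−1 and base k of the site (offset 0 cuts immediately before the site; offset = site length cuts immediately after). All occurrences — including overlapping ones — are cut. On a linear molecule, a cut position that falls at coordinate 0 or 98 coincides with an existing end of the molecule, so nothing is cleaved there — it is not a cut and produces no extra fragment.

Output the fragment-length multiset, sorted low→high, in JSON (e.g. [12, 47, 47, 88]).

Site scan:
  QalIX GTTAGAAT/3: at [4, 47, 59, 69, 77, 86] ⇒ [7, 50, 62, 72, 80, 89]
  OquIV ATAGCATC/6: at [17, 27, 36] ⇒ [23, 33, 42]

All cut coordinates (distinct, sorted): [7, 23, 33, 42, 50, 62, 72, 80, 89]

Fragment lengths:
  [0,7): 7 bp
  [7,23): 16 bp
  [23,33): 10 bp
  [33,42): 9 bp
  [42,50): 8 bp
  [50,62): 12 bp
  [62,72): 10 bp
  [72,80): 8 bp
  [80,89): 9 bp
  [89,98): 9 bp

[7,8,8,9,9,9,10,10,12,16]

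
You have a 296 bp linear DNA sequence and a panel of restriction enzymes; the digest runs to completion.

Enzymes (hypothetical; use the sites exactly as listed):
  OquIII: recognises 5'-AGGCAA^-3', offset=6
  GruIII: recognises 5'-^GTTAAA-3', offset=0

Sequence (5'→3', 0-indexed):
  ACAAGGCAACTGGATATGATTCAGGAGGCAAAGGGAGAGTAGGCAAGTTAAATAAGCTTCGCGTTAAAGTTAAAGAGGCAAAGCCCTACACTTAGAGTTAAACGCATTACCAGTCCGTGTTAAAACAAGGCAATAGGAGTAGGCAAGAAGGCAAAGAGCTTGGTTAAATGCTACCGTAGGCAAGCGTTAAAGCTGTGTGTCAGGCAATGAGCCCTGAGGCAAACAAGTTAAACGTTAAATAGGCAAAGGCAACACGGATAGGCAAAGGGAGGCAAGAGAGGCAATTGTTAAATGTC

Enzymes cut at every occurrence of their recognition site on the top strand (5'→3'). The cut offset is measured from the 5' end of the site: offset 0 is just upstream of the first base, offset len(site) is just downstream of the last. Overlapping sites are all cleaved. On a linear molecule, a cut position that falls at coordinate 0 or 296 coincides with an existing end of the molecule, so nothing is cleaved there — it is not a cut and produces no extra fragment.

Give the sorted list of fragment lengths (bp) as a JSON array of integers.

Scan for sites:
  OquIII AGGCAA/6: at [3, 25, 40, 75, 127, 140, 148, 177, 201, 216, 240, 246, 259, 269, 278] ⇒ [9, 31, 46, 81, 133, 146, 154, 183, 207, 222, 246, 252, 265, 275, 284]
  GruIII GTTAAA/0: at [46, 62, 68, 96, 118, 162, 185, 226, 233, 286] ⇒ [46, 62, 68, 96, 118, 162, 185, 226, 233, 286]

All cut coordinates (distinct, sorted): [9, 31, 46, 62, 68, 81, 96, 118, 133, 146, 154, 162, 183, 185, 207, 222, 226, 233, 246, 252, 265, 275, 284, 286]

Fragment lengths:
  [0,9): 9 bp
  [9,31): 22 bp
  [31,46): 15 bp
  [46,62): 16 bp
  [62,68): 6 bp
  [68,81): 13 bp
  [81,96): 15 bp
  [96,118): 22 bp
  [118,133): 15 bp
  [133,146): 13 bp
  [146,154): 8 bp
  [154,162): 8 bp
  [162,183): 21 bp
  [183,185): 2 bp
  [185,207): 22 bp
  [207,222): 15 bp
  [222,226): 4 bp
  [226,233): 7 bp
  [233,246): 13 bp
  [246,252): 6 bp
  [252,265): 13 bp
  [265,275): 10 bp
  [275,284): 9 bp
  [284,286): 2 bp
  [286,296): 10 bp

[2,2,4,6,6,7,8,8,9,9,10,10,13,13,13,13,15,15,15,15,16,21,22,22,22]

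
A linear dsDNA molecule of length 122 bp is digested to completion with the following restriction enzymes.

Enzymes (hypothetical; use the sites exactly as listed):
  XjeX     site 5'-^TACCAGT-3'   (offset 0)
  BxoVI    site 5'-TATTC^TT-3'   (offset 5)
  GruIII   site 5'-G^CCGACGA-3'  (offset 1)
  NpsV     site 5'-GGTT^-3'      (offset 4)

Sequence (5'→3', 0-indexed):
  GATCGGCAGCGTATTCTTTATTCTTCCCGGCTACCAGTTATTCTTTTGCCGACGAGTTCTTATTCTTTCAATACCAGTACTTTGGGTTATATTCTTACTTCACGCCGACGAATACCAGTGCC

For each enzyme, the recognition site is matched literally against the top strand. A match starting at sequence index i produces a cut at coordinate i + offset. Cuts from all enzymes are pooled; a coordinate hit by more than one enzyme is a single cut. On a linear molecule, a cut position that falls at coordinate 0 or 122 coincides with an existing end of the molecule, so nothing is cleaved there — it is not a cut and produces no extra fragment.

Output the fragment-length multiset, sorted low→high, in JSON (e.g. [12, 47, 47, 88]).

[5,6,6,7,8,8,10,10,12,16,17,17]

Site scan:
  XjeX TACCAGT/0: at [31, 71, 112] ⇒ [31, 71, 112]
  BxoVI TATTCTT/5: at [11, 18, 38, 60, 89] ⇒ [16, 23, 43, 65, 94]
  GruIII GCCGACGA/1: at [47, 103] ⇒ [48, 104]
  NpsV GGTT/4: at [84] ⇒ [88]

All cut coordinates (distinct, sorted): [16, 23, 31, 43, 48, 65, 71, 88, 94, 104, 112]

Fragment lengths:
  [0,16): 16 bp
  [16,23): 7 bp
  [23,31): 8 bp
  [31,43): 12 bp
  [43,48): 5 bp
  [48,65): 17 bp
  [65,71): 6 bp
  [71,88): 17 bp
  [88,94): 6 bp
  [94,104): 10 bp
  [104,112): 8 bp
  [112,122): 10 bp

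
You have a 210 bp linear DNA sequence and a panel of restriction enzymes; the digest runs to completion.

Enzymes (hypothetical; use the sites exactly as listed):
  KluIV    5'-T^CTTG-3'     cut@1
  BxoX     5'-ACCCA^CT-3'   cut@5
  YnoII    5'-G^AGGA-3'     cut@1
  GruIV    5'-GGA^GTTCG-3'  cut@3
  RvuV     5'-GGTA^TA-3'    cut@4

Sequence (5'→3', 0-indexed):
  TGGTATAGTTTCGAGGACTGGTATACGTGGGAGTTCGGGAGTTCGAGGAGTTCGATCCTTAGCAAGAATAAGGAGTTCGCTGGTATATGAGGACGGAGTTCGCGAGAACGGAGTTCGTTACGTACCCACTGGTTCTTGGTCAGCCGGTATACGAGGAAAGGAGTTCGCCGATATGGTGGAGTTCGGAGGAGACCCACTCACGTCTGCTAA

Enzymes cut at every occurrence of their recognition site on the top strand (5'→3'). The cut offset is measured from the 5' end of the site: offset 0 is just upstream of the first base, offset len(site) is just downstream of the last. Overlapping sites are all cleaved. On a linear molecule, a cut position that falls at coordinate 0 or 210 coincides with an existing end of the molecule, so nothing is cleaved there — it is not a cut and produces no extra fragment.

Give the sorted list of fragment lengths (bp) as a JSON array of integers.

[4,4,4,5,5,6,6,8,8,8,9,9,10,10,11,14,15,15,16,18,25]

Scan for sites:
  KluIV (TCTTG, off=1): starts [133] → cuts [134]
  BxoX (ACCCACT, off=5): starts [123, 191] → cuts [128, 196]
  YnoII (GAGGA, off=1): starts [12, 44, 88, 152, 185] → cuts [13, 45, 89, 153, 186]
  GruIV (GGAGTTCG, off=3): starts [29, 37, 46, 71, 94, 109, 159, 177] → cuts [32, 40, 49, 74, 97, 112, 162, 180]
  RvuV (GGTATA, off=4): starts [1, 19, 81, 145] → cuts [5, 23, 85, 149]

All cut coordinates (distinct, sorted): [5, 13, 23, 32, 40, 45, 49, 74, 85, 89, 97, 112, 128, 134, 149, 153, 162, 180, 186, 196]

Fragment lengths:
  [0,5): 5 bp
  [5,13): 8 bp
  [13,23): 10 bp
  [23,32): 9 bp
  [32,40): 8 bp
  [40,45): 5 bp
  [45,49): 4 bp
  [49,74): 25 bp
  [74,85): 11 bp
  [85,89): 4 bp
  [89,97): 8 bp
  [97,112): 15 bp
  [112,128): 16 bp
  [128,134): 6 bp
  [134,149): 15 bp
  [149,153): 4 bp
  [153,162): 9 bp
  [162,180): 18 bp
  [180,186): 6 bp
  [186,196): 10 bp
  [196,210): 14 bp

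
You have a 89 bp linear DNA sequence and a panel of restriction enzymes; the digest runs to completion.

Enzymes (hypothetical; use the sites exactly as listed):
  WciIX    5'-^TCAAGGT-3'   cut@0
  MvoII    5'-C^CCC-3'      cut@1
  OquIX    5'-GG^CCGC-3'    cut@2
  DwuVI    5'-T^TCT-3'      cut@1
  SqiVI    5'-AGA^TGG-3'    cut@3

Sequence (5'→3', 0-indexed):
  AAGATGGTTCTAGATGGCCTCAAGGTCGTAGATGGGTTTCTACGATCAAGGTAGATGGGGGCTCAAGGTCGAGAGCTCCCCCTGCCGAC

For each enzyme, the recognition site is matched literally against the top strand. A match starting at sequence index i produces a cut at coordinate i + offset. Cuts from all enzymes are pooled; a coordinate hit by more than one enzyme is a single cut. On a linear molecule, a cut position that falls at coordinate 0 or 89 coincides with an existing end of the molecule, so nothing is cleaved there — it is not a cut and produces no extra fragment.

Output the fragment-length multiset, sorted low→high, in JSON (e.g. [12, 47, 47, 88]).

[1,4,4,5,6,6,7,7,10,10,13,16]

Per-enzyme occurrences:
  WciIX TCAAGGT/0: at [19, 45, 62] ⇒ [19, 45, 62]
  MvoII CCCC/1: at [77, 78] ⇒ [78, 79]
  OquIX (GGCCGC, off=2): no sites
  DwuVI TTCT/1: at [7, 37] ⇒ [8, 38]
  SqiVI AGATGG/3: at [1, 11, 29, 52] ⇒ [4, 14, 32, 55]

Pooled cuts: [4, 8, 14, 19, 32, 38, 45, 55, 62, 78, 79]

Fragment lengths:
  [0,4): 4 bp
  [4,8): 4 bp
  [8,14): 6 bp
  [14,19): 5 bp
  [19,32): 13 bp
  [32,38): 6 bp
  [38,45): 7 bp
  [45,55): 10 bp
  [55,62): 7 bp
  [62,78): 16 bp
  [78,79): 1 bp
  [79,89): 10 bp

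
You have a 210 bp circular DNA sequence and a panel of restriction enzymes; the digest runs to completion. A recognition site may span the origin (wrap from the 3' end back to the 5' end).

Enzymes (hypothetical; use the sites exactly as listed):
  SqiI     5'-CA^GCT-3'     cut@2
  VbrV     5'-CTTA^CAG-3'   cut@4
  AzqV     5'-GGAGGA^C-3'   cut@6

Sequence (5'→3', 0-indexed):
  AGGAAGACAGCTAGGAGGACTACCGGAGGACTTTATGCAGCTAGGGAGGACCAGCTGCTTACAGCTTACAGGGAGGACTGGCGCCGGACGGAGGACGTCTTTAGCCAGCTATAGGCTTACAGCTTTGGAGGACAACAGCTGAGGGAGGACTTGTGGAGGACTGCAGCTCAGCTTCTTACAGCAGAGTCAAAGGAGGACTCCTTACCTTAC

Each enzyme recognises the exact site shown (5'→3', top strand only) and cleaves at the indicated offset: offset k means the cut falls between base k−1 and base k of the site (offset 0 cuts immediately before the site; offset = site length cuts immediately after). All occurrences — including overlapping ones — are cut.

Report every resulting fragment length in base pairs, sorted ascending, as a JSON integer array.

[2,2,3,5,5,5,5,8,8,9,9,10,10,11,11,11,11,12,12,12,12,18,19]

Site scan:
  SqiI CAGCT/2: at [7, 37, 51, 61, 105, 119, 135, 163, 168] ⇒ [9, 39, 53, 63, 107, 121, 137, 165, 170]
  VbrV CTTACAG/4: at [57, 64, 115, 174, 205] ⇒ [61, 68, 119, 178, 209]
  AzqV GGAGGAC/6: at [13, 24, 44, 71, 89, 126, 143, 154, 191] ⇒ [19, 30, 50, 77, 95, 132, 149, 160, 197]

All cut coordinates (distinct, sorted): [9, 19, 30, 39, 50, 53, 61, 63, 68, 77, 95, 107, 119, 121, 132, 137, 149, 160, 165, 170, 178, 197, 209]

Fragment lengths:
  9→19: 10 bp
  19→30: 11 bp
  30→39: 9 bp
  39→50: 11 bp
  50→53: 3 bp
  53→61: 8 bp
  61→63: 2 bp
  63→68: 5 bp
  68→77: 9 bp
  77→95: 18 bp
  95→107: 12 bp
  107→119: 12 bp
  119→121: 2 bp
  121→132: 11 bp
  132→137: 5 bp
  137→149: 12 bp
  149→160: 11 bp
  160→165: 5 bp
  165→170: 5 bp
  170→178: 8 bp
  178→197: 19 bp
  197→209: 12 bp
  209→9 (wrap): 210-209+9 = 10 bp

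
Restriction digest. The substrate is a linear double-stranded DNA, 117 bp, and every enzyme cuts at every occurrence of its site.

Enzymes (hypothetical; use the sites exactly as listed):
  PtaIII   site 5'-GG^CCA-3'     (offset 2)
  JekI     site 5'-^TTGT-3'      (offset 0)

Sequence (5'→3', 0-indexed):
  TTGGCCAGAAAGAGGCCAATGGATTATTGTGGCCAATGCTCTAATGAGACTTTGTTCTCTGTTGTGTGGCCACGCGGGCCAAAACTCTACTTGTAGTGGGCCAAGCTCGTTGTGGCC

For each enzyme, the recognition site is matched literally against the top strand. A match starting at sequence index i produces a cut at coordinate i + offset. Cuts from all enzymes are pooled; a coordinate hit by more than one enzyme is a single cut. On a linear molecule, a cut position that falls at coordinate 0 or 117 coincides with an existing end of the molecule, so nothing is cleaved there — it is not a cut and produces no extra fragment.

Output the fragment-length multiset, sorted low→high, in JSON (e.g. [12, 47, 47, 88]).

Per-enzyme occurrences:
  PtaIII GGCCA/2: at [2, 13, 30, 67, 76, 98] ⇒ [4, 15, 32, 69, 78, 100]
  JekI TTGT/0: at [26, 51, 61, 90, 109] ⇒ [26, 51, 61, 90, 109]

All cut coordinates (distinct, sorted): [4, 15, 26, 32, 51, 61, 69, 78, 90, 100, 109]

Fragments:
  [0,4): 4 bp
  [4,15): 11 bp
  [15,26): 11 bp
  [26,32): 6 bp
  [32,51): 19 bp
  [51,61): 10 bp
  [61,69): 8 bp
  [69,78): 9 bp
  [78,90): 12 bp
  [90,100): 10 bp
  [100,109): 9 bp
  [109,117): 8 bp

[4,6,8,8,9,9,10,10,11,11,12,19]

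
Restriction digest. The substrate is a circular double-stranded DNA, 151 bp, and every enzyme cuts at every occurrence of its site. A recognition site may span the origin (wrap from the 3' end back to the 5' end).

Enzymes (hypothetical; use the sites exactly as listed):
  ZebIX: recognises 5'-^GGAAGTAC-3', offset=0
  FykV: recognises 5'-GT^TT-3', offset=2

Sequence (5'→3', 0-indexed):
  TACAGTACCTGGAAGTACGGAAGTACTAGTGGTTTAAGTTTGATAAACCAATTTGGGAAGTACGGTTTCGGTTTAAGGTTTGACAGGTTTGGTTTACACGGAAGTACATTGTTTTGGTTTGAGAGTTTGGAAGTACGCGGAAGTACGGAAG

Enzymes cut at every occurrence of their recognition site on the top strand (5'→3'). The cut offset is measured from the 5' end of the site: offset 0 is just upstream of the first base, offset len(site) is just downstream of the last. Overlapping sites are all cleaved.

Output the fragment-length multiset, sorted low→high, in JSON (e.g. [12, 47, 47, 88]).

[2,5,6,6,6,6,7,8,8,8,9,10,11,13,15,15,16]

Site scan:
  ZebIX GGAAGTAC/0: at [10, 18, 55, 99, 128, 138, 146] ⇒ [10, 18, 55, 99, 128, 138, 146]
  FykV GTTT/2: at [31, 37, 64, 70, 77, 86, 91, 110, 116, 124] ⇒ [33, 39, 66, 72, 79, 88, 93, 112, 118, 126]

All cut coordinates (distinct, sorted): [10, 18, 33, 39, 55, 66, 72, 79, 88, 93, 99, 112, 118, 126, 128, 138, 146]

Fragments:
  10→18: 8 bp
  18→33: 15 bp
  33→39: 6 bp
  39→55: 16 bp
  55→66: 11 bp
  66→72: 6 bp
  72→79: 7 bp
  79→88: 9 bp
  88→93: 5 bp
  93→99: 6 bp
  99→112: 13 bp
  112→118: 6 bp
  118→126: 8 bp
  126→128: 2 bp
  128→138: 10 bp
  138→146: 8 bp
  146→10 (wrap): 151-146+10 = 15 bp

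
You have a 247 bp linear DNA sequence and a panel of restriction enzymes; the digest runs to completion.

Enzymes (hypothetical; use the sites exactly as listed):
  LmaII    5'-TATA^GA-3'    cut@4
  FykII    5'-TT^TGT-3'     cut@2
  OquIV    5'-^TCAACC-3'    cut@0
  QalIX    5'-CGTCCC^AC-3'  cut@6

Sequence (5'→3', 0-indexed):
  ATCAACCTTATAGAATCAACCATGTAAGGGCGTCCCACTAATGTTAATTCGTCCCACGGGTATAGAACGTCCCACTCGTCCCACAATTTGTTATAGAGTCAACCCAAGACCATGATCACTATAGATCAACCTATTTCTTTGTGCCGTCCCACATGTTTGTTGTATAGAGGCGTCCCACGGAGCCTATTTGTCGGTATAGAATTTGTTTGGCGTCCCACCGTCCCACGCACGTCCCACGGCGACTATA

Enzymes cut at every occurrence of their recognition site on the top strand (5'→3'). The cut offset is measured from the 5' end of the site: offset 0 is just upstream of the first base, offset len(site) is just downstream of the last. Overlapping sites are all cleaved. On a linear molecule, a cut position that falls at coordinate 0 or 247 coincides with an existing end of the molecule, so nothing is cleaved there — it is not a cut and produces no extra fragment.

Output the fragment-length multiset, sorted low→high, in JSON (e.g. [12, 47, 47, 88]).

Scan for sites:
  LmaII (TATAGA, off=4): starts [8, 60, 91, 119, 162, 194] → cuts [12, 64, 95, 123, 166, 198]
  FykII (TTTGT, off=2): starts [86, 137, 155, 186, 201] → cuts [88, 139, 157, 188, 203]
  OquIV (TCAACC, off=0): starts [1, 15, 98, 125] → cuts [1, 15, 98, 125]
  QalIX (CGTCCCAC, off=6): starts [30, 49, 67, 76, 144, 170, 210, 218, 229] → cuts [36, 55, 73, 82, 150, 176, 216, 224, 235]

Pooled cuts: [1, 12, 15, 36, 55, 64, 73, 82, 88, 95, 98, 123, 125, 139, 150, 157, 166, 176, 188, 198, 203, 216, 224, 235]

Fragments:
  [0,1): 1 bp
  [1,12): 11 bp
  [12,15): 3 bp
  [15,36): 21 bp
  [36,55): 19 bp
  [55,64): 9 bp
  [64,73): 9 bp
  [73,82): 9 bp
  [82,88): 6 bp
  [88,95): 7 bp
  [95,98): 3 bp
  [98,123): 25 bp
  [123,125): 2 bp
  [125,139): 14 bp
  [139,150): 11 bp
  [150,157): 7 bp
  [157,166): 9 bp
  [166,176): 10 bp
  [176,188): 12 bp
  [188,198): 10 bp
  [198,203): 5 bp
  [203,216): 13 bp
  [216,224): 8 bp
  [224,235): 11 bp
  [235,247): 12 bp

[1,2,3,3,5,6,7,7,8,9,9,9,9,10,10,11,11,11,12,12,13,14,19,21,25]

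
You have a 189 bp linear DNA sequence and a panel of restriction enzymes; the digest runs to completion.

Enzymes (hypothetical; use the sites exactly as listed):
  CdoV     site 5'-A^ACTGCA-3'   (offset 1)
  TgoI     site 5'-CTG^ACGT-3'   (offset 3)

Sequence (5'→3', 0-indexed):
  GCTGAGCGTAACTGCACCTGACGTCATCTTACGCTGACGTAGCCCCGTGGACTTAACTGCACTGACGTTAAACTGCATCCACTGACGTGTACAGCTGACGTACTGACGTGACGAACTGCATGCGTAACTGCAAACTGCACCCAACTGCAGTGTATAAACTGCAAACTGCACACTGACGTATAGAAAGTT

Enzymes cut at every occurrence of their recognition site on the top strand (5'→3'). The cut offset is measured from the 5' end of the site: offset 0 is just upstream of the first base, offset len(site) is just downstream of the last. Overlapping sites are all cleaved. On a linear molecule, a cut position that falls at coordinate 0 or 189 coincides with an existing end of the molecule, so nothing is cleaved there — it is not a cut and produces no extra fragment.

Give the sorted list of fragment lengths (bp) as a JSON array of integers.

Site scan:
  CdoV (AACTGCA, off=1): starts [9, 54, 70, 113, 125, 132, 142, 156, 163] → cuts [10, 55, 71, 114, 126, 133, 143, 157, 164]
  TgoI (CTGACGT, off=3): starts [17, 33, 61, 81, 94, 102, 172] → cuts [20, 36, 64, 84, 97, 105, 175]

Pooled cuts: [10, 20, 36, 55, 64, 71, 84, 97, 105, 114, 126, 133, 143, 157, 164, 175]

Fragment lengths:
  [0,10): 10 bp
  [10,20): 10 bp
  [20,36): 16 bp
  [36,55): 19 bp
  [55,64): 9 bp
  [64,71): 7 bp
  [71,84): 13 bp
  [84,97): 13 bp
  [97,105): 8 bp
  [105,114): 9 bp
  [114,126): 12 bp
  [126,133): 7 bp
  [133,143): 10 bp
  [143,157): 14 bp
  [157,164): 7 bp
  [164,175): 11 bp
  [175,189): 14 bp

[7,7,7,8,9,9,10,10,10,11,12,13,13,14,14,16,19]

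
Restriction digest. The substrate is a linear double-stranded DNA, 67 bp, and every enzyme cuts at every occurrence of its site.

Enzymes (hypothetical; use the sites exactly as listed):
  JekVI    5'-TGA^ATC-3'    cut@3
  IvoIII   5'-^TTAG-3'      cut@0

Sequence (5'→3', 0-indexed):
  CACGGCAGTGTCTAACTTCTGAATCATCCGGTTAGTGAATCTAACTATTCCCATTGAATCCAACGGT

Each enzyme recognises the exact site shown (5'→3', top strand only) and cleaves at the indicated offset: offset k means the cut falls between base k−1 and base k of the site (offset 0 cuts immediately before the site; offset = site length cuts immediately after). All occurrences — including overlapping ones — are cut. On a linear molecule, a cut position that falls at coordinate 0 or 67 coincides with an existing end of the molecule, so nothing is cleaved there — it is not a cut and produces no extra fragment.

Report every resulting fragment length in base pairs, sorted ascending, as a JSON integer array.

[7,9,10,19,22]

Site scan:
  JekVI (TGAATC, off=3): starts [19, 35, 54] → cuts [22, 38, 57]
  IvoIII (TTAG, off=0): starts [31] → cuts [31]

Pooled cuts: [22, 31, 38, 57]

Fragment lengths:
  [0,22): 22 bp
  [22,31): 9 bp
  [31,38): 7 bp
  [38,57): 19 bp
  [57,67): 10 bp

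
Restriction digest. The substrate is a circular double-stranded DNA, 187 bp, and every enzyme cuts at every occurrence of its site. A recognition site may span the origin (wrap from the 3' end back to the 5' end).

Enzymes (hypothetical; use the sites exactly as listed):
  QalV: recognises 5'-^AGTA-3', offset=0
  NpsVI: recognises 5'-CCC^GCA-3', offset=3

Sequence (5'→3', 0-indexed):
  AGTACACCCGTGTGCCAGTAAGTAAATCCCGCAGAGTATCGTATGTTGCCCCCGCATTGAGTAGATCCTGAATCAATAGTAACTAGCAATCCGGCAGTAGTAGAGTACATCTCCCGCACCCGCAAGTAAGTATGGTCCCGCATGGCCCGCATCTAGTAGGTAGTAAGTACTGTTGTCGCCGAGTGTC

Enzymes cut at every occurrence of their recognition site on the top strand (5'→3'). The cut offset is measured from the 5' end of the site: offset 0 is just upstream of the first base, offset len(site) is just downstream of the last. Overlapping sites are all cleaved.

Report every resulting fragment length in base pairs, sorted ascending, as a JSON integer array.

Scan for sites:
  QalV AGTA/0: at [0, 16, 20, 34, 59, 77, 95, 98, 103, 124, 128, 154, 161, 165] ⇒ [0, 16, 20, 34, 59, 77, 95, 98, 103, 124, 128, 154, 161, 165]
  NpsVI CCCGCA/3: at [27, 50, 112, 118, 136, 145] ⇒ [30, 53, 115, 121, 139, 148]

Pooled cuts: [0, 16, 20, 30, 34, 53, 59, 77, 95, 98, 103, 115, 121, 124, 128, 139, 148, 154, 161, 165]

Fragment lengths:
  0→16: 16 bp
  16→20: 4 bp
  20→30: 10 bp
  30→34: 4 bp
  34→53: 19 bp
  53→59: 6 bp
  59→77: 18 bp
  77→95: 18 bp
  95→98: 3 bp
  98→103: 5 bp
  103→115: 12 bp
  115→121: 6 bp
  121→124: 3 bp
  124→128: 4 bp
  128→139: 11 bp
  139→148: 9 bp
  148→154: 6 bp
  154→161: 7 bp
  161→165: 4 bp
  165→0 (wrap): 187-165+0 = 22 bp

[3,3,4,4,4,4,5,6,6,6,7,9,10,11,12,16,18,18,19,22]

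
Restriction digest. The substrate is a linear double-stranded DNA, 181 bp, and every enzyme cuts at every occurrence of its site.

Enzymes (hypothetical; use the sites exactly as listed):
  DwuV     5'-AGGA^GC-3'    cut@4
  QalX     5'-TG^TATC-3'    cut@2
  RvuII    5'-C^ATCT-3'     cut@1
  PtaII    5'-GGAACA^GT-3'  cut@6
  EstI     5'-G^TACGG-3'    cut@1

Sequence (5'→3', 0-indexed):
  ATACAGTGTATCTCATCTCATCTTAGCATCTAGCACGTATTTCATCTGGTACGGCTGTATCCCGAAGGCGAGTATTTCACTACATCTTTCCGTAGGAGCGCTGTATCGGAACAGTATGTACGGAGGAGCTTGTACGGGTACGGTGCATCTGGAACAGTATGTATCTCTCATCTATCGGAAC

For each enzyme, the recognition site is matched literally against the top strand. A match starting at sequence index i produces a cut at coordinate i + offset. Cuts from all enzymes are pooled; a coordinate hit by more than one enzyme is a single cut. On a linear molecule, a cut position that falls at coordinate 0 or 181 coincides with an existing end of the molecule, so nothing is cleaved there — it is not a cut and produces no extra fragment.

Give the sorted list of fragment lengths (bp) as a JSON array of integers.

[5,5,5,5,6,6,6,6,8,8,8,8,8,9,10,10,12,14,16,26]

Scan for sites:
  DwuV AGGAGC/4: at [93, 123] ⇒ [97, 127]
  QalX TGTATC/2: at [6, 55, 101, 159] ⇒ [8, 57, 103, 161]
  RvuII CATCT/1: at [13, 18, 26, 42, 82, 145, 168] ⇒ [14, 19, 27, 43, 83, 146, 169]
  PtaII GGAACAGT/6: at [107, 150] ⇒ [113, 156]
  EstI GTACGG/1: at [48, 117, 131, 137] ⇒ [49, 118, 132, 138]

Pooled cuts: [8, 14, 19, 27, 43, 49, 57, 83, 97, 103, 113, 118, 127, 132, 138, 146, 156, 161, 169]

Fragments:
  [0,8): 8 bp
  [8,14): 6 bp
  [14,19): 5 bp
  [19,27): 8 bp
  [27,43): 16 bp
  [43,49): 6 bp
  [49,57): 8 bp
  [57,83): 26 bp
  [83,97): 14 bp
  [97,103): 6 bp
  [103,113): 10 bp
  [113,118): 5 bp
  [118,127): 9 bp
  [127,132): 5 bp
  [132,138): 6 bp
  [138,146): 8 bp
  [146,156): 10 bp
  [156,161): 5 bp
  [161,169): 8 bp
  [169,181): 12 bp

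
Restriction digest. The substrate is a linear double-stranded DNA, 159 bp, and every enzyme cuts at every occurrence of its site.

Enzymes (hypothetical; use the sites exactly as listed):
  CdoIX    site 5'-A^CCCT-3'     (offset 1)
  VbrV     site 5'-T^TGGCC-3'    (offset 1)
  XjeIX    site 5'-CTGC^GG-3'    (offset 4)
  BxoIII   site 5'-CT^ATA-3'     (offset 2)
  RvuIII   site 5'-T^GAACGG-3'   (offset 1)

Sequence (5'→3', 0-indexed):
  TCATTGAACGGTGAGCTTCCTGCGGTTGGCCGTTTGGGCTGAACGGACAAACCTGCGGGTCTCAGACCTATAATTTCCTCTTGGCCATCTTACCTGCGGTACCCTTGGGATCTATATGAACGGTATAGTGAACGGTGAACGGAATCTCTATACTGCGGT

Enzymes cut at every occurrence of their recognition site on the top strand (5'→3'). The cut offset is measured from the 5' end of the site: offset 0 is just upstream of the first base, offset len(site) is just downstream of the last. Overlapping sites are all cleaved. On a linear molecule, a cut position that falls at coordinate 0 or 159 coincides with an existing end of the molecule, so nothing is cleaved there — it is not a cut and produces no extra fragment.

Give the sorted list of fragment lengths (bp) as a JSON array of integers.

Site scan:
  CdoIX ACCCT/1: at [100] ⇒ [101]
  VbrV TTGGCC/1: at [25, 80] ⇒ [26, 81]
  XjeIX CTGCGG/4: at [19, 52, 93, 152] ⇒ [23, 56, 97, 156]
  BxoIII CTATA/2: at [67, 111, 147] ⇒ [69, 113, 149]
  RvuIII TGAACGG/1: at [4, 39, 116, 128, 135] ⇒ [5, 40, 117, 129, 136]

Pooled cuts: [5, 23, 26, 40, 56, 69, 81, 97, 101, 113, 117, 129, 136, 149, 156]

Fragment lengths:
  [0,5): 5 bp
  [5,23): 18 bp
  [23,26): 3 bp
  [26,40): 14 bp
  [40,56): 16 bp
  [56,69): 13 bp
  [69,81): 12 bp
  [81,97): 16 bp
  [97,101): 4 bp
  [101,113): 12 bp
  [113,117): 4 bp
  [117,129): 12 bp
  [129,136): 7 bp
  [136,149): 13 bp
  [149,156): 7 bp
  [156,159): 3 bp

[3,3,4,4,5,7,7,12,12,12,13,13,14,16,16,18]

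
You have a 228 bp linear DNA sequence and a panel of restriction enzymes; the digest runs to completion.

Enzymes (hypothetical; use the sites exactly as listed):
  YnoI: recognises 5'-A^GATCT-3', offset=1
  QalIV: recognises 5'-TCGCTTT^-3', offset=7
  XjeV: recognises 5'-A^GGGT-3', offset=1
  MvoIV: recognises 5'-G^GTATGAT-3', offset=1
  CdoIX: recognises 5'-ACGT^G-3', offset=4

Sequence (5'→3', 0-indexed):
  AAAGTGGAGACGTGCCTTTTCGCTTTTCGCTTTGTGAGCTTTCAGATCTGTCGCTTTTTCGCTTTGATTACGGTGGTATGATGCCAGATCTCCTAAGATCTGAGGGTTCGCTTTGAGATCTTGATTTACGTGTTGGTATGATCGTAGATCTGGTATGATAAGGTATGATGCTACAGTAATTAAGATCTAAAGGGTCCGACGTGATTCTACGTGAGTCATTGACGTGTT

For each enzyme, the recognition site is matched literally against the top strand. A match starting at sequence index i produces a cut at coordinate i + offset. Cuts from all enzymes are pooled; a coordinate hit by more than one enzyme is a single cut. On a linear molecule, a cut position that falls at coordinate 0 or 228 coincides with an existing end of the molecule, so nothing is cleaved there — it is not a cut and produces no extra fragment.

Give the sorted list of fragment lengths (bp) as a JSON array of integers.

[2,3,4,6,7,7,8,8,10,10,10,10,11,11,11,11,11,13,13,13,13,15,21]

Scan for sites:
  YnoI (AGATCT, off=1): starts [43, 85, 95, 115, 145, 182] → cuts [44, 86, 96, 116, 146, 183]
  QalIV (TCGCTTT, off=7): starts [19, 26, 50, 58, 107] → cuts [26, 33, 57, 65, 114]
  XjeV (AGGGT, off=1): starts [102, 190] → cuts [103, 191]
  MvoIV (GGTATGAT, off=1): starts [74, 134, 151, 161] → cuts [75, 135, 152, 162]
  CdoIX (ACGTG, off=4): starts [9, 127, 198, 208, 221] → cuts [13, 131, 202, 212, 225]

Pooled cuts: [13, 26, 33, 44, 57, 65, 75, 86, 96, 103, 114, 116, 131, 135, 146, 152, 162, 183, 191, 202, 212, 225]

Fragment lengths:
  [0,13): 13 bp
  [13,26): 13 bp
  [26,33): 7 bp
  [33,44): 11 bp
  [44,57): 13 bp
  [57,65): 8 bp
  [65,75): 10 bp
  [75,86): 11 bp
  [86,96): 10 bp
  [96,103): 7 bp
  [103,114): 11 bp
  [114,116): 2 bp
  [116,131): 15 bp
  [131,135): 4 bp
  [135,146): 11 bp
  [146,152): 6 bp
  [152,162): 10 bp
  [162,183): 21 bp
  [183,191): 8 bp
  [191,202): 11 bp
  [202,212): 10 bp
  [212,225): 13 bp
  [225,228): 3 bp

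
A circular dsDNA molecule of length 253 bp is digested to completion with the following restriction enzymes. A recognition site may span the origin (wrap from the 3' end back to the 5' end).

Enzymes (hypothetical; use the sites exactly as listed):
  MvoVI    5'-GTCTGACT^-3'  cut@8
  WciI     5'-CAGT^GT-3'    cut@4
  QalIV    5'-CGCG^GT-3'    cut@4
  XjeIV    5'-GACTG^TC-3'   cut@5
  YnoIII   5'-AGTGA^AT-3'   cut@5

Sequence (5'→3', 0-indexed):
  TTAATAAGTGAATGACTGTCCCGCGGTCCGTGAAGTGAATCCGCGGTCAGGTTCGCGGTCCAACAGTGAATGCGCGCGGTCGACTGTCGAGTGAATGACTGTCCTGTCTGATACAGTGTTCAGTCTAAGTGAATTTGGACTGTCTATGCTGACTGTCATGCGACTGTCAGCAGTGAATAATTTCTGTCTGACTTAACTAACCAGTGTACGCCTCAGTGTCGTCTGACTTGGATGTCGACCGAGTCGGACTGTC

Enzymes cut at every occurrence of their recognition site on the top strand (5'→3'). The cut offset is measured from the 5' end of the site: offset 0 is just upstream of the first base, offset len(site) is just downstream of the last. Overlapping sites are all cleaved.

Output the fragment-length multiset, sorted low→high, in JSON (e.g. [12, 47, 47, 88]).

[7,7,7,7,8,8,9,10,10,11,11,12,12,12,12,13,13,13,15,16,17,23]

Site scan:
  MvoVI GTCTGACT/8: at [185, 220] ⇒ [193, 228]
  WciI CAGTGT/4: at [113, 201, 213] ⇒ [117, 205, 217]
  QalIV CGCGGT/4: at [21, 41, 53, 74] ⇒ [25, 45, 57, 78]
  XjeIV GACTGTC/5: at [13, 81, 96, 137, 150, 161, 246] ⇒ [18, 86, 101, 142, 155, 166, 251]
  YnoIII AGTGAAT/5: at [6, 33, 64, 89, 127, 171] ⇒ [11, 38, 69, 94, 132, 176]

Pooled cuts: [11, 18, 25, 38, 45, 57, 69, 78, 86, 94, 101, 117, 132, 142, 155, 166, 176, 193, 205, 217, 228, 251]

Fragments:
  11→18: 7 bp
  18→25: 7 bp
  25→38: 13 bp
  38→45: 7 bp
  45→57: 12 bp
  57→69: 12 bp
  69→78: 9 bp
  78→86: 8 bp
  86→94: 8 bp
  94→101: 7 bp
  101→117: 16 bp
  117→132: 15 bp
  132→142: 10 bp
  142→155: 13 bp
  155→166: 11 bp
  166→176: 10 bp
  176→193: 17 bp
  193→205: 12 bp
  205→217: 12 bp
  217→228: 11 bp
  228→251: 23 bp
  251→11 (wrap): 253-251+11 = 13 bp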